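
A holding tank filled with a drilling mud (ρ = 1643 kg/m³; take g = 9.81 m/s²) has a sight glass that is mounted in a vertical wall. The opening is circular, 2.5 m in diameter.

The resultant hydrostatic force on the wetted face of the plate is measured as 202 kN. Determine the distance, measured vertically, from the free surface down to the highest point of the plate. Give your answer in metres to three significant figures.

γ = ρg = 1643 × 9.81 / 1000 = 16.11783 kN/m³.
A = π(1.25)² = 4.90874 m².
From F = γ·h_c·A, the centroid depth is h_c = 202/(16.11783 × 4.90874) = 2.55314 m.
The centroid is at the centre, 1.25 m below the top of the plate, so the highest point sits at h_top = 2.55314 − 1.25 = 1.30314 m below the surface.

d_top ≈ 1.30 m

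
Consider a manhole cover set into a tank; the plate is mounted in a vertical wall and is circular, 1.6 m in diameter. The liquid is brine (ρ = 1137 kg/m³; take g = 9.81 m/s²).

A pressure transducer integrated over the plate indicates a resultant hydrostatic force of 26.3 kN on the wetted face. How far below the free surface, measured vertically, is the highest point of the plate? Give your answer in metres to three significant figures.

γ = ρg = 1137 × 9.81 / 1000 = 11.15397 kN/m³.
A = π(0.8)² = 2.01062 m².
From F = γ·h_c·A, the centroid depth is h_c = 26.3/(11.15397 × 2.01062) = 1.17273 m.
The centroid is at the centre, 0.8 m below the top of the plate, so the highest point sits at h_top = 1.17273 − 0.8 = 0.37273 m below the surface.

d_top ≈ 0.373 m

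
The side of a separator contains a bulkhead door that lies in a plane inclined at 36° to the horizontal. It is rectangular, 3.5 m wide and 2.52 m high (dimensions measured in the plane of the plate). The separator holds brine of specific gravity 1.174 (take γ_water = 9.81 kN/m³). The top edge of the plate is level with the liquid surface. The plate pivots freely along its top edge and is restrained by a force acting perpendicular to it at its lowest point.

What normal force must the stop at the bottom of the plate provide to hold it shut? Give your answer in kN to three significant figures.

γ = 1.174 × 9.81 = 11.51694 kN/m³.
Let θ = 36° be the plate's angle to the horizontal; measure y along the incline from where the plane meets the free surface. Vertical depth h = y·sinθ with sinθ = 0.587785.
The centroid lies 2.52/2 = 1.26 m below the top edge, so y_c = 1.26 m and h_c = 1.26 × 0.587785 = 0.740609 m.
A = 3.5 × 2.52 = 8.82 m².
Resultant F = γ·h_c·A = 11.51694 × 0.740609 × 8.82 = 75.2306 kN.
I_c = b·h³/12 = 3.5 × 2.52³/12 = 4.66754 m⁴.
Centre of pressure: y_p = y_c + I_c/(y_c·A) = 1.26 + 4.66754/(1.26 × 8.82) = 1.26 + 0.42 = 1.68 m along the plane.
The resultant acts 1.26 + 0.42 = 1.68 m (along the plate) below the hinge at the top edge, so the moment about the hinge is M = F × 1.68 = 75.2306 × 1.68 = 126.387 kN·m.
A normal force at the bottom, 2.52 m from the hinge, must supply this moment: P = 126.387/2.52 = 50.1536 kN.

P ≈ 50.2 kN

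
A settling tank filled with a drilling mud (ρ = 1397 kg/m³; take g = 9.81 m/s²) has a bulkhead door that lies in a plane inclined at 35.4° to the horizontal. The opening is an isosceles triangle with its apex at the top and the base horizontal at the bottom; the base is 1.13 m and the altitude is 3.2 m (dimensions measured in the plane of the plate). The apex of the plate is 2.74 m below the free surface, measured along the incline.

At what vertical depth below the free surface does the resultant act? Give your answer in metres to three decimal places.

h_p = 2.891 m

γ = ρg = 1397 × 9.81 / 1000 = 13.70457 kN/m³.
Let θ = 35.4° be the plate's angle to the horizontal; measure y along the incline from where the plane meets the free surface. Vertical depth h = y·sinθ with sinθ = 0.579281.
With the apex up, the centroid sits 2h/3 = 2 × 3.2/3 = 2.13333 m below the apex, so y_c = 2.74 + 2.13333 = 4.87333 m and h_c = 4.87333 × 0.579281 = 2.82303 m.
A = ½ × 1.13 × 3.2 = 1.808 m².
Resultant F = γ·h_c·A = 13.70457 × 2.82303 × 1.808 = 69.9486 kN.
I_c = b·h³/36 = 1.13 × 3.2³/36 = 1.02855 m⁴.
Centre of pressure: y_p = y_c + I_c/(y_c·A) = 4.87333 + 1.02855/(4.87333 × 1.808) = 4.87333 + 0.116735 = 4.99007 m along the plane.
Vertically, h_p = y_p·sinθ = 4.99007 × 0.579281 = 2.89065 m.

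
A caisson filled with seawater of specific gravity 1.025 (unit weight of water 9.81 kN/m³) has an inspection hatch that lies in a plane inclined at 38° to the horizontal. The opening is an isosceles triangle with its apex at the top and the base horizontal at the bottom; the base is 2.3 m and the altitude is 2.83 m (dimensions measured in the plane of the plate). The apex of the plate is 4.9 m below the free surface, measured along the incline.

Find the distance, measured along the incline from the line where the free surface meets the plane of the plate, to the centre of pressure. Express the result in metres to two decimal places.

γ = 1.025 × 9.81 = 10.05525 kN/m³.
Let θ = 38° be the plate's angle to the horizontal; measure y along the incline from where the plane meets the free surface. Vertical depth h = y·sinθ with sinθ = 0.615661.
With the apex up, the centroid sits 2h/3 = 2 × 2.83/3 = 1.88667 m below the apex, so y_c = 4.9 + 1.88667 = 6.78667 m and h_c = 6.78667 × 0.615661 = 4.17829 m.
A = ½ × 2.3 × 2.83 = 3.2545 m².
Resultant F = γ·h_c·A = 10.05525 × 4.17829 × 3.2545 = 136.734 kN.
I_c = b·h³/36 = 2.3 × 2.83³/36 = 1.44805 m⁴.
Centre of pressure: y_p = y_c + I_c/(y_c·A) = 6.78667 + 1.44805/(6.78667 × 3.2545) = 6.78667 + 0.0655605 = 6.85223 m along the plane.

y_p = 6.85 m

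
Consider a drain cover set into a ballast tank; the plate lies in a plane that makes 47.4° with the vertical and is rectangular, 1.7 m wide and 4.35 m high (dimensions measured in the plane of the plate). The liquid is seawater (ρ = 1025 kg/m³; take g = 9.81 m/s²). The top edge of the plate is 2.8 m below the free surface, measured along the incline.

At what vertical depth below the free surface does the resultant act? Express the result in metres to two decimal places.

γ = ρg = 1025 × 9.81 / 1000 = 10.05525 kN/m³.
The plate makes 47.4° with the vertical, i.e. θ = 90° − 47.4° = 42.6° to the horizontal. Measuring y along the incline from the free-surface line, vertical depth h = y·sinθ with sinθ = 0.676876.
The centroid lies 4.35/2 = 2.175 m below the top edge, so y_c = 2.8 + 2.175 = 4.975 m and h_c = 4.975 × 0.676876 = 3.36746 m.
A = 1.7 × 4.35 = 7.395 m².
Resultant F = γ·h_c·A = 10.05525 × 3.36746 × 7.395 = 250.4 kN.
I_c = b·h³/12 = 1.7 × 4.35³/12 = 11.661 m⁴.
Centre of pressure: y_p = y_c + I_c/(y_c·A) = 4.975 + 11.661/(4.975 × 7.395) = 4.975 + 0.31696 = 5.29196 m along the plane.
Vertically, h_p = y_p·sinθ = 5.29196 × 0.676876 = 3.582 m.

h_p = 3.58 m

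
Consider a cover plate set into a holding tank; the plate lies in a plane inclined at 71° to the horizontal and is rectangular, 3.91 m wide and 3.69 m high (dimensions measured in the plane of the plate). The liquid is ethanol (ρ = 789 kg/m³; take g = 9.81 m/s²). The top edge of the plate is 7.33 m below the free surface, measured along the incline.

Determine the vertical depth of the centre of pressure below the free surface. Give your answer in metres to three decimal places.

h_p = 8.792 m

γ = ρg = 789 × 9.81 / 1000 = 7.74009 kN/m³.
Let θ = 71° be the plate's angle to the horizontal; measure y along the incline from where the plane meets the free surface. Vertical depth h = y·sinθ with sinθ = 0.945519.
The centroid lies 3.69/2 = 1.845 m below the top edge, so y_c = 7.33 + 1.845 = 9.175 m and h_c = 9.175 × 0.945519 = 8.67514 m.
A = 3.91 × 3.69 = 14.4279 m².
Resultant F = γ·h_c·A = 7.74009 × 8.67514 × 14.4279 = 968.781 kN.
I_c = b·h³/12 = 3.91 × 3.69³/12 = 16.371 m⁴.
Centre of pressure: y_p = y_c + I_c/(y_c·A) = 9.175 + 16.371/(9.175 × 14.4279) = 9.175 + 0.12367 = 9.29867 m along the plane.
Vertically, h_p = y_p·sinθ = 9.29867 × 0.945519 = 8.79207 m.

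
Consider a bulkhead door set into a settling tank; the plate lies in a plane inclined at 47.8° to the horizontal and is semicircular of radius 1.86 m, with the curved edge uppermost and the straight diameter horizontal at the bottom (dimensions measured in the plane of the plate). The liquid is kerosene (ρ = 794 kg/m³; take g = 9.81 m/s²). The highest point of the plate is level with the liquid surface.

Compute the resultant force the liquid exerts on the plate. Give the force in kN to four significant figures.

F ≈ 33.57 kN

γ = ρg = 794 × 9.81 / 1000 = 7.78914 kN/m³.
Let θ = 47.8° be the plate's angle to the horizontal; measure y along the incline from where the plane meets the free surface. Vertical depth h = y·sinθ with sinθ = 0.740805.
The centroid lies 4r/(3π) = 0.789409 m above the diameter, so r − 4r/(3π) = 1.86 − 0.789409 = 1.07059 m below the topmost point, so y_c = 1.07059 m and h_c = 1.07059 × 0.740805 = 0.793098 m.
A = πr²/2 = π × 1.86²/2 = 5.43433 m².
Resultant F = γ·h_c·A = 7.78914 × 0.793098 × 5.43433 = 33.5709 kN.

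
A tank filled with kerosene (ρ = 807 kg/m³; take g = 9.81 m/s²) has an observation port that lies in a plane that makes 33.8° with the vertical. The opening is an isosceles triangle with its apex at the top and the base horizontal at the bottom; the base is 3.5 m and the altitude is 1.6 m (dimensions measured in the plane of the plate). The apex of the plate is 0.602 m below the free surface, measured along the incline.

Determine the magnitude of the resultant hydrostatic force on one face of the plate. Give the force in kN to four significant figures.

γ = ρg = 807 × 9.81 / 1000 = 7.91667 kN/m³.
The plate makes 33.8° with the vertical, i.e. θ = 90° − 33.8° = 56.2° to the horizontal. Measuring y along the incline from the free-surface line, vertical depth h = y·sinθ with sinθ = 0.830984.
With the apex up, the centroid sits 2h/3 = 2 × 1.6/3 = 1.06667 m below the apex, so y_c = 0.602 + 1.06667 = 1.66867 m and h_c = 1.66867 × 0.830984 = 1.38664 m.
A = ½ × 3.5 × 1.6 = 2.8 m².
Resultant F = γ·h_c·A = 7.91667 × 1.38664 × 2.8 = 30.7372 kN.

F ≈ 30.74 kN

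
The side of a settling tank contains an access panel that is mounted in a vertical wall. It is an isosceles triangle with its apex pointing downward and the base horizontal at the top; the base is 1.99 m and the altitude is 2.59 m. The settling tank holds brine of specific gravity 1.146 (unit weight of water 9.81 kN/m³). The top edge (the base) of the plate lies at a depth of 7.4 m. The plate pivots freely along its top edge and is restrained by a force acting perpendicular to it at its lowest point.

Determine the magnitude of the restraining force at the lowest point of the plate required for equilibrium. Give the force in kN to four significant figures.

P ≈ 83.97 kN

γ = 1.146 × 9.81 = 11.24226 kN/m³.
With the apex down, the centroid sits h/3 = 2.59/3 = 0.863333 m below the base (the top edge), so the centroid depth is h_c = 7.4 + 0.863333 = 8.26333 m.
A = ½ × 1.99 × 2.59 = 2.57705 m².
Resultant F = γ·h_c·A = 11.24226 × 8.26333 × 2.57705 = 239.404 kN.
I_c = b·h³/36 = 1.99 × 2.59³/36 = 0.960395 m⁴.
Centre of pressure: y_p = y_c + I_c/(y_c·A) = 8.26333 + 0.960395/(8.26333 × 2.57705) = 8.26333 + 0.0450995 = 8.30843 m along the plane.
The resultant acts 0.863333 + 0.0450995 = 0.908432 m (along the plate) below the hinge at the top edge, so the moment about the hinge is M = F × 0.908432 = 239.404 × 0.908432 = 217.482 kN·m.
A normal force at the bottom, 2.59 m from the hinge, must supply this moment: P = 217.482/2.59 = 83.9699 kN.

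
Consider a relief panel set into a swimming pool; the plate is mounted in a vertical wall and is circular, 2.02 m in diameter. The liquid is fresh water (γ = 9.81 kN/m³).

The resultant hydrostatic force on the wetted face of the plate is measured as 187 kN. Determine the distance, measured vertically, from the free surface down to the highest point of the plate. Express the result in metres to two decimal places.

γ = 9.81 kN/m³.
A = π(1.01)² = 3.20474 m².
From F = γ·h_c·A, the centroid depth is h_c = 187/(9.81 × 3.20474) = 5.94812 m.
The centroid is at the centre, 1.01 m below the top of the plate, so the highest point sits at h_top = 5.94812 − 1.01 = 4.93812 m below the surface.

d_top ≈ 4.94 m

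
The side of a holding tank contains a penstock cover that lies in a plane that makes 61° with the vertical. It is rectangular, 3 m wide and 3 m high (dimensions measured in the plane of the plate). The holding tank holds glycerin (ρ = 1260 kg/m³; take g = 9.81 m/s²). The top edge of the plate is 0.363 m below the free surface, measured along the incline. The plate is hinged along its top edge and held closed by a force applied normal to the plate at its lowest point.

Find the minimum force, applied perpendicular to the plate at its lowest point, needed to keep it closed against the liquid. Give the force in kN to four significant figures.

P ≈ 63.72 kN

γ = ρg = 1260 × 9.81 / 1000 = 12.3606 kN/m³.
The plate makes 61° with the vertical, i.e. θ = 90° − 61° = 29° to the horizontal. Measuring y along the incline from the free-surface line, vertical depth h = y·sinθ with sinθ = 0.484810.
The centroid lies 3/2 = 1.5 m below the top edge, so y_c = 0.363 + 1.5 = 1.863 m and h_c = 1.863 × 0.484810 = 0.903201 m.
A = 3 × 3 = 9 m².
Resultant F = γ·h_c·A = 12.3606 × 0.903201 × 9 = 100.477 kN.
I_c = b·h³/12 = 3 × 3³/12 = 6.75 m⁴.
Centre of pressure: y_p = y_c + I_c/(y_c·A) = 1.863 + 6.75/(1.863 × 9) = 1.863 + 0.402576 = 2.26558 m along the plane.
The resultant acts 1.5 + 0.402576 = 1.90258 m (along the plate) below the hinge at the top edge, so the moment about the hinge is M = F × 1.90258 = 100.477 × 1.90258 = 191.166 kN·m.
A normal force at the bottom, 3 m from the hinge, must supply this moment: P = 191.166/3 = 63.722 kN.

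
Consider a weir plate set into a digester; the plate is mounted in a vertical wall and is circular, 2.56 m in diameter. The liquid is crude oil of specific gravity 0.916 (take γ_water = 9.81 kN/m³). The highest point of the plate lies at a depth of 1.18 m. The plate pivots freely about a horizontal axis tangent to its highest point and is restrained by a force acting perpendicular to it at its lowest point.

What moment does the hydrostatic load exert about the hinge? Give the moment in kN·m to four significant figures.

M ≈ 164.6 kN·m

γ = 0.916 × 9.81 = 8.98596 kN/m³.
The centroid is at the centre, 1.28 m below the top of the plate, so the centroid depth is h_c = 1.18 + 1.28 = 2.46 m.
A = π(1.28)² = 5.14719 m².
Resultant F = γ·h_c·A = 8.98596 × 2.46 × 5.14719 = 113.781 kN.
I_c = πr⁴/4 = π × 1.28⁴/4 = 2.10829 m⁴.
Centre of pressure: y_p = y_c + I_c/(y_c·A) = 2.46 + 2.10829/(2.46 × 5.14719) = 2.46 + 0.166504 = 2.6265 m along the plane.
The resultant acts 1.28 + 0.166504 = 1.4465 m (along the plate) below the hinge at the top edge, so the moment about the hinge is M = F × 1.4465 = 113.781 × 1.4465 = 164.584 kN·m.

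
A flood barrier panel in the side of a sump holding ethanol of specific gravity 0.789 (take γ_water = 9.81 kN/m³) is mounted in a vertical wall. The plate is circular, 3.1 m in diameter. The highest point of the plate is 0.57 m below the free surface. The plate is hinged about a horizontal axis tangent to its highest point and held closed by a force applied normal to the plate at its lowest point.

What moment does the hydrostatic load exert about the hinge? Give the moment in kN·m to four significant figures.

γ = 0.789 × 9.81 = 7.74009 kN/m³.
The centroid is at the centre, 1.55 m below the top of the plate, so the centroid depth is h_c = 0.57 + 1.55 = 2.12 m.
A = π(1.55)² = 7.54768 m².
Resultant F = γ·h_c·A = 7.74009 × 2.12 × 7.54768 = 123.85 kN.
I_c = πr⁴/4 = π × 1.55⁴/4 = 4.53332 m⁴.
Centre of pressure: y_p = y_c + I_c/(y_c·A) = 2.12 + 4.53332/(2.12 × 7.54768) = 2.12 + 0.283313 = 2.40331 m along the plane.
The resultant acts 1.55 + 0.283313 = 1.83331 m (along the plate) below the hinge at the top edge, so the moment about the hinge is M = F × 1.83331 = 123.85 × 1.83331 = 227.055 kN·m.

M ≈ 227.1 kN·m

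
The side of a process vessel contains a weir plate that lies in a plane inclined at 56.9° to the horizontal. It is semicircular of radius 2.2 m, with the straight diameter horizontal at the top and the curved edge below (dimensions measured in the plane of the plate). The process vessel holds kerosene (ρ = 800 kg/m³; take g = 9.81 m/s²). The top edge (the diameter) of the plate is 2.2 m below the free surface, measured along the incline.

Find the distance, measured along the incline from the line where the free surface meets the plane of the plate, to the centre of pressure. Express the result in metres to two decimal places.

γ = ρg = 800 × 9.81 / 1000 = 7.848 kN/m³.
Let θ = 56.9° be the plate's angle to the horizontal; measure y along the incline from where the plane meets the free surface. Vertical depth h = y·sinθ with sinθ = 0.837719.
The centroid of a semicircle lies 4r/(3π) = 0.933709 m from the diameter, here below the top edge, so y_c = 2.2 + 0.933709 = 3.13371 m and h_c = 3.13371 × 0.837719 = 2.62517 m.
A = πr²/2 = π × 2.2²/2 = 7.60265 m².
Resultant F = γ·h_c·A = 7.848 × 2.62517 × 7.60265 = 156.632 kN.
I_c = (π/8 − 8/(9π))·r⁴ = 0.109757 × 2.2⁴ = 2.57112 m⁴.
Centre of pressure: y_p = y_c + I_c/(y_c·A) = 3.13371 + 2.57112/(3.13371 × 7.60265) = 3.13371 + 0.107919 = 3.24163 m along the plane.

y_p = 3.24 m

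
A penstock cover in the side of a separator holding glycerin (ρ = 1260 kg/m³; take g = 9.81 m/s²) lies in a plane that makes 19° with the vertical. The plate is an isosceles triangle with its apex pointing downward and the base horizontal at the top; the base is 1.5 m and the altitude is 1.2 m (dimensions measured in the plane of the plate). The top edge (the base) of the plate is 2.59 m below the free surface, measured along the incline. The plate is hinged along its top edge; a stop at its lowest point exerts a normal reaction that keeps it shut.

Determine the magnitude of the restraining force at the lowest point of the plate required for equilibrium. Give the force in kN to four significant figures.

P ≈ 11.18 kN

γ = ρg = 1260 × 9.81 / 1000 = 12.3606 kN/m³.
The plate makes 19° with the vertical, i.e. θ = 90° − 19° = 71° to the horizontal. Measuring y along the incline from the free-surface line, vertical depth h = y·sinθ with sinθ = 0.945519.
With the apex down, the centroid sits h/3 = 1.2/3 = 0.4 m below the base (the top edge), so y_c = 2.59 + 0.4 = 2.99 m and h_c = 2.99 × 0.945519 = 2.8271 m.
A = ½ × 1.5 × 1.2 = 0.9 m².
Resultant F = γ·h_c·A = 12.3606 × 2.8271 × 0.9 = 31.4502 kN.
I_c = b·h³/36 = 1.5 × 1.2³/36 = 0.072 m⁴.
Centre of pressure: y_p = y_c + I_c/(y_c·A) = 2.99 + 0.072/(2.99 × 0.9) = 2.99 + 0.0267559 = 3.01676 m along the plane.
The resultant acts 0.4 + 0.0267559 = 0.426756 m (along the plate) below the hinge at the top edge, so the moment about the hinge is M = F × 0.426756 = 31.4502 × 0.426756 = 13.4216 kN·m.
A normal force at the bottom, 1.2 m from the hinge, must supply this moment: P = 13.4216/1.2 = 11.1847 kN.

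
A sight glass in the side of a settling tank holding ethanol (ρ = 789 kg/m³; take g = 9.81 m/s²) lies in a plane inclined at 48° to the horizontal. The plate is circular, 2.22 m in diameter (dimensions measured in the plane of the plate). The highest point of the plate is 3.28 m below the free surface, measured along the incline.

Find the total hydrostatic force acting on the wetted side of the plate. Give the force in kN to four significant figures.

γ = ρg = 789 × 9.81 / 1000 = 7.74009 kN/m³.
Let θ = 48° be the plate's angle to the horizontal; measure y along the incline from where the plane meets the free surface. Vertical depth h = y·sinθ with sinθ = 0.743145.
The centroid is at the centre, 1.11 m below the top of the plate, so y_c = 3.28 + 1.11 = 4.39 m and h_c = 4.39 × 0.743145 = 3.26241 m.
A = π(1.11)² = 3.87076 m².
Resultant F = γ·h_c·A = 7.74009 × 3.26241 × 3.87076 = 97.7419 kN.

F ≈ 97.74 kN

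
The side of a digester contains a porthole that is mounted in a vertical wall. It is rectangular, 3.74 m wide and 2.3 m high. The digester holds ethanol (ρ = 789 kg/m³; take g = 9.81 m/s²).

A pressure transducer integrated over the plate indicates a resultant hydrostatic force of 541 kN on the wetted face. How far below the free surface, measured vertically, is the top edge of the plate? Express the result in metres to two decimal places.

d_top ≈ 6.98 m

γ = ρg = 789 × 9.81 / 1000 = 7.74009 kN/m³.
A = 3.74 × 2.3 = 8.602 m².
From F = γ·h_c·A, the centroid depth is h_c = 541/(7.74009 × 8.602) = 8.12553 m.
The centroid lies 2.3/2 = 1.15 m below the top edge, so the top edge sits at h_top = 8.12553 − 1.15 = 6.97553 m below the surface.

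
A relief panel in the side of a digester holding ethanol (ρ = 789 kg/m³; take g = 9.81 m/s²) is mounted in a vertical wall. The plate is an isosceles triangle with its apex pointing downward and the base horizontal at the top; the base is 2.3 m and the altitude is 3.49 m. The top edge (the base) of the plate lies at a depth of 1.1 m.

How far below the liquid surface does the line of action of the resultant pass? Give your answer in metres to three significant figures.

h_p = 2.56 m

γ = ρg = 789 × 9.81 / 1000 = 7.74009 kN/m³.
With the apex down, the centroid sits h/3 = 3.49/3 = 1.16333 m below the base (the top edge), so the centroid depth is h_c = 1.1 + 1.16333 = 2.26333 m.
A = ½ × 2.3 × 3.49 = 4.0135 m².
Resultant F = γ·h_c·A = 7.74009 × 2.26333 × 4.0135 = 70.31 kN.
I_c = b·h³/36 = 2.3 × 3.49³/36 = 2.71582 m⁴.
Centre of pressure: y_p = y_c + I_c/(y_c·A) = 2.26333 + 2.71582/(2.26333 × 4.0135) = 2.26333 + 0.298972 = 2.5623 m along the plane.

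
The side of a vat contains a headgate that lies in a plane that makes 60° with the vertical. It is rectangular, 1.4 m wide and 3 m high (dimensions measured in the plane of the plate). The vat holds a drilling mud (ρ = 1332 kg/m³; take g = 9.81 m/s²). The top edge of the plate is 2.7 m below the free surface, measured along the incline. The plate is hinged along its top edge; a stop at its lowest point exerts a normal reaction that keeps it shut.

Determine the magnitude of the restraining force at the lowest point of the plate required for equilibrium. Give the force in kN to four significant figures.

P ≈ 64.49 kN

γ = ρg = 1332 × 9.81 / 1000 = 13.06692 kN/m³.
The plate makes 60° with the vertical, i.e. θ = 90° − 60° = 30° to the horizontal. Measuring y along the incline from the free-surface line, vertical depth h = y·sinθ with sinθ = 0.500000.
The centroid lies 3/2 = 1.5 m below the top edge, so y_c = 2.7 + 1.5 = 4.2 m and h_c = 4.2 × 0.500000 = 2.1 m.
A = 1.4 × 3 = 4.2 m².
Resultant F = γ·h_c·A = 13.06692 × 2.1 × 4.2 = 115.25 kN.
I_c = b·h³/12 = 1.4 × 3³/12 = 3.15 m⁴.
Centre of pressure: y_p = y_c + I_c/(y_c·A) = 4.2 + 3.15/(4.2 × 4.2) = 4.2 + 0.178571 = 4.37857 m along the plane.
The resultant acts 1.5 + 0.178571 = 1.67857 m (along the plate) below the hinge at the top edge, so the moment about the hinge is M = F × 1.67857 = 115.25 × 1.67857 = 193.455 kN·m.
A normal force at the bottom, 3 m from the hinge, must supply this moment: P = 193.455/3 = 64.485 kN.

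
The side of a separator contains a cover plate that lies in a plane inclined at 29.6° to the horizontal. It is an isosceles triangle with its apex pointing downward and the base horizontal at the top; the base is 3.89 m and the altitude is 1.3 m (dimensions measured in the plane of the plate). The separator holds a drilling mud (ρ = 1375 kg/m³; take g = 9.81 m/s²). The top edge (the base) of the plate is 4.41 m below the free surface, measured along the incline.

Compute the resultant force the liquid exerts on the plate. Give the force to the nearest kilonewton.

γ = ρg = 1375 × 9.81 / 1000 = 13.48875 kN/m³.
Let θ = 29.6° be the plate's angle to the horizontal; measure y along the incline from where the plane meets the free surface. Vertical depth h = y·sinθ with sinθ = 0.493942.
With the apex down, the centroid sits h/3 = 1.3/3 = 0.433333 m below the base (the top edge), so y_c = 4.41 + 0.433333 = 4.84333 m and h_c = 4.84333 × 0.493942 = 2.39232 m.
A = ½ × 3.89 × 1.3 = 2.5285 m².
Resultant F = γ·h_c·A = 13.48875 × 2.39232 × 2.5285 = 81.5932 kN.

F ≈ 82 kN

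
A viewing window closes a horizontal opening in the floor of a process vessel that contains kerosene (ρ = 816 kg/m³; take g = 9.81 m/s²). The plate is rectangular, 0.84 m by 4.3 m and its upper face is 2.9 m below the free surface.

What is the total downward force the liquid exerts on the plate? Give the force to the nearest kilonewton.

F ≈ 84 kN

γ = ρg = 816 × 9.81 / 1000 = 8.00496 kN/m³.
The plate is horizontal, so pressure is uniform at p = γ·h = 8.00496 × 2.9 = 23.2144 kN/m².
A = 0.84 × 4.3 = 3.612 m².
F = p·A = 23.2144 × 3.612 = 83.8504 kN.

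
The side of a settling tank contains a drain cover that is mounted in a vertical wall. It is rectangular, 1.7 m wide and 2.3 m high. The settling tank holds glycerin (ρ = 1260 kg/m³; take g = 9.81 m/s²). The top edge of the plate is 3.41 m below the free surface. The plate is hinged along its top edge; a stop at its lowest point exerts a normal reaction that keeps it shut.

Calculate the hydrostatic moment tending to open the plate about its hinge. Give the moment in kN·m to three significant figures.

γ = ρg = 1260 × 9.81 / 1000 = 12.3606 kN/m³.
The centroid lies 2.3/2 = 1.15 m below the top edge, so the centroid depth is h_c = 3.41 + 1.15 = 4.56 m.
A = 1.7 × 2.3 = 3.91 m².
Resultant F = γ·h_c·A = 12.3606 × 4.56 × 3.91 = 220.385 kN.
I_c = b·h³/12 = 1.7 × 2.3³/12 = 1.72366 m⁴.
Centre of pressure: y_p = y_c + I_c/(y_c·A) = 4.56 + 1.72366/(4.56 × 3.91) = 4.56 + 0.0966741 = 4.65667 m along the plane.
The resultant acts 1.15 + 0.0966741 = 1.24667 m (along the plate) below the hinge at the top edge, so the moment about the hinge is M = F × 1.24667 = 220.385 × 1.24667 = 274.747 kN·m.

M ≈ 275 kN·m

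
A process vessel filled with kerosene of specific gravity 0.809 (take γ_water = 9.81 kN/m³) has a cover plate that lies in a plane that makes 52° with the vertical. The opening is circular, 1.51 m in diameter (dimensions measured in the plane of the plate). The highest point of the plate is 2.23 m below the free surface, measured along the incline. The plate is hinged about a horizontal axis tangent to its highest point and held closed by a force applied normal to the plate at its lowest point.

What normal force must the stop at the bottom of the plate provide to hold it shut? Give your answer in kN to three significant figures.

γ = 0.809 × 9.81 = 7.93629 kN/m³.
The plate makes 52° with the vertical, i.e. θ = 90° − 52° = 38° to the horizontal. Measuring y along the incline from the free-surface line, vertical depth h = y·sinθ with sinθ = 0.615661.
The centroid is at the centre, 0.755 m below the top of the plate, so y_c = 2.23 + 0.755 = 2.985 m and h_c = 2.985 × 0.615661 = 1.83775 m.
A = π(0.755)² = 1.79079 m².
Resultant F = γ·h_c·A = 7.93629 × 1.83775 × 1.79079 = 26.1185 kN.
I_c = πr⁴/4 = π × 0.755⁴/4 = 0.255198 m⁴.
Centre of pressure: y_p = y_c + I_c/(y_c·A) = 2.985 + 0.255198/(2.985 × 1.79079) = 2.985 + 0.0477406 = 3.03274 m along the plane.
The resultant acts 0.755 + 0.0477406 = 0.802741 m (along the plate) below the hinge at the top edge, so the moment about the hinge is M = F × 0.802741 = 26.1185 × 0.802741 = 20.9664 kN·m.
A normal force at the bottom, 1.51 m from the hinge, must supply this moment: P = 20.9664/1.51 = 13.885 kN.

P ≈ 13.9 kN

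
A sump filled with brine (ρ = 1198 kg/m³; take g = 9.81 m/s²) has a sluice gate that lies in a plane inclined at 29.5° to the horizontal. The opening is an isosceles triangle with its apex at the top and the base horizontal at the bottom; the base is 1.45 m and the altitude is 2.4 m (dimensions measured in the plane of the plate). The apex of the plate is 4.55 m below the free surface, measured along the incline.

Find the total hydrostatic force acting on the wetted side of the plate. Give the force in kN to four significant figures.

γ = ρg = 1198 × 9.81 / 1000 = 11.75238 kN/m³.
Let θ = 29.5° be the plate's angle to the horizontal; measure y along the incline from where the plane meets the free surface. Vertical depth h = y·sinθ with sinθ = 0.492424.
With the apex up, the centroid sits 2h/3 = 2 × 2.4/3 = 1.6 m below the apex, so y_c = 4.55 + 1.6 = 6.15 m and h_c = 6.15 × 0.492424 = 3.02841 m.
A = ½ × 1.45 × 2.4 = 1.74 m².
Resultant F = γ·h_c·A = 11.75238 × 3.02841 × 1.74 = 61.9284 kN.

F ≈ 61.93 kN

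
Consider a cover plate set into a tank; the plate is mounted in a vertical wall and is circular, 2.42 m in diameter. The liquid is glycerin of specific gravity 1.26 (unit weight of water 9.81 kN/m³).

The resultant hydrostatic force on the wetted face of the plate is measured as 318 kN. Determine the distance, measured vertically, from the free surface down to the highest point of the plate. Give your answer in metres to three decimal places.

d_top ≈ 4.383 m

γ = 1.26 × 9.81 = 12.3606 kN/m³.
A = π(1.21)² = 4.59961 m².
From F = γ·h_c·A, the centroid depth is h_c = 318/(12.3606 × 4.59961) = 5.59328 m.
The centroid is at the centre, 1.21 m below the top of the plate, so the highest point sits at h_top = 5.59328 − 1.21 = 4.38328 m below the surface.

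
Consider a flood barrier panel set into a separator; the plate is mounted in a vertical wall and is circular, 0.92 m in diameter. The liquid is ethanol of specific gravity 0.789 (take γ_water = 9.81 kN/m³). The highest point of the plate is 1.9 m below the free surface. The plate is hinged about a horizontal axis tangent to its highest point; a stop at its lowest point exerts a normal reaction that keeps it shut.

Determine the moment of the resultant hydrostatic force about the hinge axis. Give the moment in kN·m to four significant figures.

M ≈ 5.858 kN·m

γ = 0.789 × 9.81 = 7.74009 kN/m³.
The centroid is at the centre, 0.46 m below the top of the plate, so the centroid depth is h_c = 1.9 + 0.46 = 2.36 m.
A = π(0.46)² = 0.664761 m².
Resultant F = γ·h_c·A = 7.74009 × 2.36 × 0.664761 = 12.1429 kN.
I_c = πr⁴/4 = π × 0.46⁴/4 = 0.0351659 m⁴.
Centre of pressure: y_p = y_c + I_c/(y_c·A) = 2.36 + 0.0351659/(2.36 × 0.664761) = 2.36 + 0.0224153 = 2.38242 m along the plane.
The resultant acts 0.46 + 0.0224153 = 0.482415 m (along the plate) below the hinge at the top edge, so the moment about the hinge is M = F × 0.482415 = 12.1429 × 0.482415 = 5.85792 kN·m.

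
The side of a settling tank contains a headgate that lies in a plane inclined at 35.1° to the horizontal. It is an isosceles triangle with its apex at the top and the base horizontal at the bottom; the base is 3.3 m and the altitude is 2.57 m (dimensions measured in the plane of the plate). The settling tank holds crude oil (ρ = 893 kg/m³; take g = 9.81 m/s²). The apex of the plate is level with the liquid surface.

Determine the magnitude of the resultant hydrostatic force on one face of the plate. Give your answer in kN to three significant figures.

F ≈ 36.6 kN

γ = ρg = 893 × 9.81 / 1000 = 8.76033 kN/m³.
Let θ = 35.1° be the plate's angle to the horizontal; measure y along the incline from where the plane meets the free surface. Vertical depth h = y·sinθ with sinθ = 0.575005.
With the apex up, the centroid sits 2h/3 = 2 × 2.57/3 = 1.71333 m below the apex, so y_c = 1.71333 m and h_c = 1.71333 × 0.575005 = 0.985173 m.
A = ½ × 3.3 × 2.57 = 4.2405 m².
Resultant F = γ·h_c·A = 8.76033 × 0.985173 × 4.2405 = 36.5974 kN.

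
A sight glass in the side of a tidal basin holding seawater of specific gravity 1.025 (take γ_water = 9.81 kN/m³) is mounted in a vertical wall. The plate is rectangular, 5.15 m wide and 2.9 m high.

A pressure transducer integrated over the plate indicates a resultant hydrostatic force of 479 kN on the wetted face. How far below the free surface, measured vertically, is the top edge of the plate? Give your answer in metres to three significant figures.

γ = 1.025 × 9.81 = 10.05525 kN/m³.
A = 5.15 × 2.9 = 14.935 m².
From F = γ·h_c·A, the centroid depth is h_c = 479/(10.05525 × 14.935) = 3.18961 m.
The centroid lies 2.9/2 = 1.45 m below the top edge, so the top edge sits at h_top = 3.18961 − 1.45 = 1.73961 m below the surface.

d_top ≈ 1.74 m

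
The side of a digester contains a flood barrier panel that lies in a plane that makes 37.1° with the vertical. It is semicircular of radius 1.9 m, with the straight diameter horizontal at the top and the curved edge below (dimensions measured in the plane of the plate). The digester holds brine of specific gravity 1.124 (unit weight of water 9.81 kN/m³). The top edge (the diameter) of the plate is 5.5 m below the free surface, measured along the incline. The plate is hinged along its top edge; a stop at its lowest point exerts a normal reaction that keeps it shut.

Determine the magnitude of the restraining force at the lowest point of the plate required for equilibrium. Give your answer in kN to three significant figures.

γ = 1.124 × 9.81 = 11.02644 kN/m³.
The plate makes 37.1° with the vertical, i.e. θ = 90° − 37.1° = 52.9° to the horizontal. Measuring y along the incline from the free-surface line, vertical depth h = y·sinθ with sinθ = 0.797584.
The centroid of a semicircle lies 4r/(3π) = 0.806385 m from the diameter, here below the top edge, so y_c = 5.5 + 0.806385 = 6.30638 m and h_c = 6.30638 × 0.797584 = 5.02987 m.
A = πr²/2 = π × 1.9²/2 = 5.67057 m².
Resultant F = γ·h_c·A = 11.02644 × 5.02987 × 5.67057 = 314.499 kN.
I_c = (π/8 − 8/(9π))·r⁴ = 0.109757 × 1.9⁴ = 1.43036 m⁴.
Centre of pressure: y_p = y_c + I_c/(y_c·A) = 6.30638 + 1.43036/(6.30638 × 5.67057) = 6.30638 + 0.039998 = 6.34638 m along the plane.
The resultant acts 0.806385 + 0.039998 = 0.846383 m (along the plate) below the hinge at the top edge, so the moment about the hinge is M = F × 0.846383 = 314.499 × 0.846383 = 266.187 kN·m.
A normal force at the bottom, 1.9 m from the hinge, must supply this moment: P = 266.187/1.9 = 140.098 kN.

P ≈ 140 kN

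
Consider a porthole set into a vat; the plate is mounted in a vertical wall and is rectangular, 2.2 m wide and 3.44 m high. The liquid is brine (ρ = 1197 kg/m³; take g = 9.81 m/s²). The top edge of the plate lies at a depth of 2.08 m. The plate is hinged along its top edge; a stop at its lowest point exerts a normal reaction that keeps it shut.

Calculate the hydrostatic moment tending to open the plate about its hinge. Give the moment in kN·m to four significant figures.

γ = ρg = 1197 × 9.81 / 1000 = 11.74257 kN/m³.
The centroid lies 3.44/2 = 1.72 m below the top edge, so the centroid depth is h_c = 2.08 + 1.72 = 3.8 m.
A = 2.2 × 3.44 = 7.568 m².
Resultant F = γ·h_c·A = 11.74257 × 3.8 × 7.568 = 337.698 kN.
I_c = b·h³/12 = 2.2 × 3.44³/12 = 7.46306 m⁴.
Centre of pressure: y_p = y_c + I_c/(y_c·A) = 3.8 + 7.46306/(3.8 × 7.568) = 3.8 + 0.259509 = 4.05951 m along the plane.
The resultant acts 1.72 + 0.259509 = 1.97951 m (along the plate) below the hinge at the top edge, so the moment about the hinge is M = F × 1.97951 = 337.698 × 1.97951 = 668.477 kN·m.

M ≈ 668.5 kN·m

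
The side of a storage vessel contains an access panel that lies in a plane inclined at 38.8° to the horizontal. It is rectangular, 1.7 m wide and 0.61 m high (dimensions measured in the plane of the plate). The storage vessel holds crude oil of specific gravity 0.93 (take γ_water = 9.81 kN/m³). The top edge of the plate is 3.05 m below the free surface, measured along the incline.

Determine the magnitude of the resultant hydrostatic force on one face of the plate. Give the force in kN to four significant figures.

F ≈ 19.89 kN

γ = 0.93 × 9.81 = 9.1233 kN/m³.
Let θ = 38.8° be the plate's angle to the horizontal; measure y along the incline from where the plane meets the free surface. Vertical depth h = y·sinθ with sinθ = 0.626604.
The centroid lies 0.61/2 = 0.305 m below the top edge, so y_c = 3.05 + 0.305 = 3.355 m and h_c = 3.355 × 0.626604 = 2.10226 m.
A = 1.7 × 0.61 = 1.037 m².
Resultant F = γ·h_c·A = 9.1233 × 2.10226 × 1.037 = 19.8892 kN.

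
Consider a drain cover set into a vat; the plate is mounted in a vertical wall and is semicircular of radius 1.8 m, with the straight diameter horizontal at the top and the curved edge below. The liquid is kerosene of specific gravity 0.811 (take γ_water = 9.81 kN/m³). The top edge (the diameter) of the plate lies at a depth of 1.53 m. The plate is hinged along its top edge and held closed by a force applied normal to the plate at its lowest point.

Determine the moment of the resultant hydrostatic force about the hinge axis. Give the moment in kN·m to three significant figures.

γ = 0.811 × 9.81 = 7.95591 kN/m³.
The centroid of a semicircle lies 4r/(3π) = 0.763944 m from the diameter, here below the top edge, so the centroid depth is h_c = 1.53 + 0.763944 = 2.29394 m.
A = πr²/2 = π × 1.8²/2 = 5.08938 m².
Resultant F = γ·h_c·A = 7.95591 × 2.29394 × 5.08938 = 92.8831 kN.
I_c = (π/8 − 8/(9π))·r⁴ = 0.109757 × 1.8⁴ = 1.15219 m⁴.
Centre of pressure: y_p = y_c + I_c/(y_c·A) = 2.29394 + 1.15219/(2.29394 × 5.08938) = 2.29394 + 0.0986909 = 2.39263 m along the plane.
The resultant acts 0.763944 + 0.0986909 = 0.862635 m (along the plate) below the hinge at the top edge, so the moment about the hinge is M = F × 0.862635 = 92.8831 × 0.862635 = 80.1242 kN·m.

M ≈ 80.1 kN·m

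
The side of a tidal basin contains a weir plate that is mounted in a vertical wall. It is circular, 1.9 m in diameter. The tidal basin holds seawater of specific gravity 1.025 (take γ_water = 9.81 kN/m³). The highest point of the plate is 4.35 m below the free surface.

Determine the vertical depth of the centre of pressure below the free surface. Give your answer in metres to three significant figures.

h_p = 5.34 m

γ = 1.025 × 9.81 = 10.05525 kN/m³.
The centroid is at the centre, 0.95 m below the top of the plate, so the centroid depth is h_c = 4.35 + 0.95 = 5.3 m.
A = π(0.95)² = 2.83529 m².
Resultant F = γ·h_c·A = 10.05525 × 5.3 × 2.83529 = 151.101 kN.
I_c = πr⁴/4 = π × 0.95⁴/4 = 0.639712 m⁴.
Centre of pressure: y_p = y_c + I_c/(y_c·A) = 5.3 + 0.639712/(5.3 × 2.83529) = 5.3 + 0.0425707 = 5.34257 m along the plane.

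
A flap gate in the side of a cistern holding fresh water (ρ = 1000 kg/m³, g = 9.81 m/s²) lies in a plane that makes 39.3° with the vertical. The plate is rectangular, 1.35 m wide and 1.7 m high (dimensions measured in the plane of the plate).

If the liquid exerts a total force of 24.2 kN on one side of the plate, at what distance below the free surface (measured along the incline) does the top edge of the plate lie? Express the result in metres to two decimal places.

y_top ≈ 0.54 m

γ = ρg = 1000 × 9.81 = 9810 N/m³ = 9.81 kN/m³.
A = 1.35 × 1.7 = 2.295 m².
From F = γ·h_c·A, the centroid depth is h_c = 24.2/(9.81 × 2.295) = 1.07489 m.
The plate makes 39.3° with the vertical, i.e. θ = 90° − 39.3° = 50.7° to the horizontal. Measuring y along the incline from the free-surface line, vertical depth h = y·sinθ with sinθ = 0.773840.
Along the incline, y_c = h_c/sinθ = 1.07489/0.773840 = 1.38903 m.
The centroid lies 1.7/2 = 0.85 m below the top edge, so the top edge sits at y_top = 1.38903 − 0.85 = 0.53903 m along the incline.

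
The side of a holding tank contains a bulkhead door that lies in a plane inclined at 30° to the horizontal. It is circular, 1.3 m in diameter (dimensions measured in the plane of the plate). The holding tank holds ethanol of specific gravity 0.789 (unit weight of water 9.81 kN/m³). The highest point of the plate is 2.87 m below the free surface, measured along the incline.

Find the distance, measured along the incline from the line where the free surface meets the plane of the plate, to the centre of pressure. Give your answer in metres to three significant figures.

γ = 0.789 × 9.81 = 7.74009 kN/m³.
Let θ = 30° be the plate's angle to the horizontal; measure y along the incline from where the plane meets the free surface. Vertical depth h = y·sinθ with sinθ = 0.500000.
The centroid is at the centre, 0.65 m below the top of the plate, so y_c = 2.87 + 0.65 = 3.52 m and h_c = 3.52 × 0.500000 = 1.76 m.
A = π(0.65)² = 1.32732 m².
Resultant F = γ·h_c·A = 7.74009 × 1.76 × 1.32732 = 18.0815 kN.
I_c = πr⁴/4 = π × 0.65⁴/4 = 0.140198 m⁴.
Centre of pressure: y_p = y_c + I_c/(y_c·A) = 3.52 + 0.140198/(3.52 × 1.32732) = 3.52 + 0.0300071 = 3.55001 m along the plane.

y_p = 3.55 m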